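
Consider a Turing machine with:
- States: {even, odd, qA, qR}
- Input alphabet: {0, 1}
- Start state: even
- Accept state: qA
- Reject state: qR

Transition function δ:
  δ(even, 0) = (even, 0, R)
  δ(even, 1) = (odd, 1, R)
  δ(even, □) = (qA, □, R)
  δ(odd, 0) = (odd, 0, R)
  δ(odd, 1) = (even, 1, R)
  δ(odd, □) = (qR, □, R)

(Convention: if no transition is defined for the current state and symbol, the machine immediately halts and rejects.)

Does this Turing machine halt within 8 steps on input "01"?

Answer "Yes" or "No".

Execution trace:
Initial: [even]01
Step 1: δ(even, 0) = (even, 0, R) → 0[even]1
Step 2: δ(even, 1) = (odd, 1, R) → 01[odd]□
Step 3: δ(odd, □) = (qR, □, R) → 01□[qR]□

The machine reaches the reject state qR and halts.
The machine halted after 3 steps (within the 8-step bound).

Answer: Yes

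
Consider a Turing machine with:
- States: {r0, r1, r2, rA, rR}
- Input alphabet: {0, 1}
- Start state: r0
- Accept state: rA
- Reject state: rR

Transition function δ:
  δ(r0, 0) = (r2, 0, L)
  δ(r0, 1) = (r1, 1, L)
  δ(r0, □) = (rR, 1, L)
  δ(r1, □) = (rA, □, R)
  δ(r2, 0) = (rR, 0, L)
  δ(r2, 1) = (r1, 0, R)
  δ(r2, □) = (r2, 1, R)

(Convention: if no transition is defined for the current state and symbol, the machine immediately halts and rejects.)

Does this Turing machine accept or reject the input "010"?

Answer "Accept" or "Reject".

Execution trace:
Initial: [r0]010
Step 1: δ(r0, 0) = (r2, 0, L) → [r2]□010
Step 2: δ(r2, □) = (r2, 1, R) → 1[r2]010
Step 3: δ(r2, 0) = (rR, 0, L) → [rR]1010

The machine reaches the reject state rR and halts.

Answer: Reject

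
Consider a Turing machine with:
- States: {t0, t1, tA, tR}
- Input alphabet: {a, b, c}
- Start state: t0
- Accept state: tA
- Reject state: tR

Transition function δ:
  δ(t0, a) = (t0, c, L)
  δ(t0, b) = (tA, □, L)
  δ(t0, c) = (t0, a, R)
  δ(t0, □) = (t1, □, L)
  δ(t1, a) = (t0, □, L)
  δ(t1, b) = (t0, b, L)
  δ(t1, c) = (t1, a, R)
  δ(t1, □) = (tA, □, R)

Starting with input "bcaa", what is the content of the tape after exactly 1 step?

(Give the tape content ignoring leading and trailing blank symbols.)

Execution trace:
Initial: [t0]bcaa
Step 1: δ(t0, b) = (tA, □, L) → [tA]□□caa

The machine reaches the accept state tA and halts.

After 1 step, the tape (ignoring leading/trailing blanks) is: caa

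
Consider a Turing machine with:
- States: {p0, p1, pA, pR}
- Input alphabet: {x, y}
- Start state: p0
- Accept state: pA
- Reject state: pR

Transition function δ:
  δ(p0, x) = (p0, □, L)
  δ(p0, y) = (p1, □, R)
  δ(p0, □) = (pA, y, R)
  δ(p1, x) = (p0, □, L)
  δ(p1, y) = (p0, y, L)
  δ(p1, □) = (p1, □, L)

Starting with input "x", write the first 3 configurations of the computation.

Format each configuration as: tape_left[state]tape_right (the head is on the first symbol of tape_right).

Transitions applied:
Step 1: δ(p0, x) = (p0, □, L)
Step 2: δ(p0, □) = (pA, y, R)

The first 3 configurations are:
[p0]x ⊢ [p0]□□ ⊢ y[pA]□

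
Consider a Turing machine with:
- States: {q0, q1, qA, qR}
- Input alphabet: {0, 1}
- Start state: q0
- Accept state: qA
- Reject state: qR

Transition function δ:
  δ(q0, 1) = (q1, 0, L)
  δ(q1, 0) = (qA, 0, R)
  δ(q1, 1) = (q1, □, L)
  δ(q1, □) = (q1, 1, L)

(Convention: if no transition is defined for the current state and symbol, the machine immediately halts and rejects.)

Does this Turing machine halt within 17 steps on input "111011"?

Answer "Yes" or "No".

Execution trace:
Initial: [q0]111011
Step 1: δ(q0, 1) = (q1, 0, L) → [q1]□011011
Step 2: δ(q1, □) = (q1, 1, L) → [q1]□1011011
Step 3: δ(q1, □) = (q1, 1, L) → [q1]□11011011
Step 4: δ(q1, □) = (q1, 1, L) → [q1]□111011011
Step 5: δ(q1, □) = (q1, 1, L) → [q1]□1111011011
Step 6: δ(q1, □) = (q1, 1, L) → [q1]□11111011011
Step 7: δ(q1, □) = (q1, 1, L) → [q1]□111111011011
Step 8: δ(q1, □) = (q1, 1, L) → [q1]□1111111011011
Step 9: δ(q1, □) = (q1, 1, L) → [q1]□11111111011011
Step 10: δ(q1, □) = (q1, 1, L) → [q1]□111111111011011
Step 11: δ(q1, □) = (q1, 1, L) → [q1]□1111111111011011
Step 12: δ(q1, □) = (q1, 1, L) → [q1]□11111111111011011
Step 13: δ(q1, □) = (q1, 1, L) → [q1]□111111111111011011
Step 14: δ(q1, □) = (q1, 1, L) → [q1]□1111111111111011011
Step 15: δ(q1, □) = (q1, 1, L) → [q1]□11111111111111011011
Step 16: δ(q1, □) = (q1, 1, L) → [q1]□111111111111111011011
Step 17: δ(q1, □) = (q1, 1, L) → [q1]□1111111111111111011011

The machine has not reached a halting state after 17 steps.
The machine did not halt within the 17-step bound.

Answer: No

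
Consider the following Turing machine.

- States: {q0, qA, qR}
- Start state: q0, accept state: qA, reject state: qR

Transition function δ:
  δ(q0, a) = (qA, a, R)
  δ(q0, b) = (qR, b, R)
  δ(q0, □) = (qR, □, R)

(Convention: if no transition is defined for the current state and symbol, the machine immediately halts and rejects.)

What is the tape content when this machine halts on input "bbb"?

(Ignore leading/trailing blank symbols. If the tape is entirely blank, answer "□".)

Execution trace:
Initial: [q0]bbb
Step 1: δ(q0, b) = (qR, b, R) → b[qR]bb

The machine reaches the reject state qR and halts.

Final tape (ignoring leading/trailing blanks): bbb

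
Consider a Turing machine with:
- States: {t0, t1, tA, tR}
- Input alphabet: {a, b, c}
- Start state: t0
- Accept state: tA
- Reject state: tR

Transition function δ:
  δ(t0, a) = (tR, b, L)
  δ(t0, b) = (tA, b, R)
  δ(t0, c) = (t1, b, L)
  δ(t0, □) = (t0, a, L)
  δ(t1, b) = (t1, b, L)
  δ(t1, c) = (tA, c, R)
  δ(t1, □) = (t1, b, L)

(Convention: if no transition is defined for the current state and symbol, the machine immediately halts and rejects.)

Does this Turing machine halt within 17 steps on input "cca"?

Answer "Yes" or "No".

Execution trace:
Initial: [t0]cca
Step 1: δ(t0, c) = (t1, b, L) → [t1]□bca
Step 2: δ(t1, □) = (t1, b, L) → [t1]□bbca
Step 3: δ(t1, □) = (t1, b, L) → [t1]□bbbca
Step 4: δ(t1, □) = (t1, b, L) → [t1]□bbbbca
Step 5: δ(t1, □) = (t1, b, L) → [t1]□bbbbbca
Step 6: δ(t1, □) = (t1, b, L) → [t1]□bbbbbbca
Step 7: δ(t1, □) = (t1, b, L) → [t1]□bbbbbbbca
Step 8: δ(t1, □) = (t1, b, L) → [t1]□bbbbbbbbca
Step 9: δ(t1, □) = (t1, b, L) → [t1]□bbbbbbbbbca
Step 10: δ(t1, □) = (t1, b, L) → [t1]□bbbbbbbbbbca
Step 11: δ(t1, □) = (t1, b, L) → [t1]□bbbbbbbbbbbca
Step 12: δ(t1, □) = (t1, b, L) → [t1]□bbbbbbbbbbbbca
Step 13: δ(t1, □) = (t1, b, L) → [t1]□bbbbbbbbbbbbbca
Step 14: δ(t1, □) = (t1, b, L) → [t1]□bbbbbbbbbbbbbbca
Step 15: δ(t1, □) = (t1, b, L) → [t1]□bbbbbbbbbbbbbbbca
Step 16: δ(t1, □) = (t1, b, L) → [t1]□bbbbbbbbbbbbbbbbca
Step 17: δ(t1, □) = (t1, b, L) → [t1]□bbbbbbbbbbbbbbbbbca

The machine has not reached a halting state after 17 steps.
The machine did not halt within the 17-step bound.

Answer: No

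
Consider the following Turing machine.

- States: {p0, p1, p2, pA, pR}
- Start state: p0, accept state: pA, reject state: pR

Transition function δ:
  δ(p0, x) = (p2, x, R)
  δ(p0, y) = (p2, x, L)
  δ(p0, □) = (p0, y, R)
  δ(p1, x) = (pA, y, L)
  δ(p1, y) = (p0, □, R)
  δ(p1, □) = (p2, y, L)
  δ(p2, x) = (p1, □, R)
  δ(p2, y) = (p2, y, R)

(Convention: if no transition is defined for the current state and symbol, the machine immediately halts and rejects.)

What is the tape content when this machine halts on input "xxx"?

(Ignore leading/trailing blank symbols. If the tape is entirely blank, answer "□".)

Execution trace:
Initial: [p0]xxx
Step 1: δ(p0, x) = (p2, x, R) → x[p2]xx
Step 2: δ(p2, x) = (p1, □, R) → x□[p1]x
Step 3: δ(p1, x) = (pA, y, L) → x[pA]□y

The machine reaches the accept state pA and halts.

Final tape (ignoring leading/trailing blanks): x□y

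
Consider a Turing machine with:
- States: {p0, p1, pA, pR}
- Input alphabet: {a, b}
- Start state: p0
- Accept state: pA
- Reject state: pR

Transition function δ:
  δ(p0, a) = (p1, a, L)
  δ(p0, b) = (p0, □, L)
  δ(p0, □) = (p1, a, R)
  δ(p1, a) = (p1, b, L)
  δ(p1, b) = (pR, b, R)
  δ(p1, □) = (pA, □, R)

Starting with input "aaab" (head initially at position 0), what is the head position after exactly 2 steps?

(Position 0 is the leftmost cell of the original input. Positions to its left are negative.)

Execution trace (head position shown):
Step 0: [p0]aaab  (head at position 0)
Step 1: move left → [p1]□aaab  (head at position -1)
Step 2: move right → □[pA]aaab  (head at position 0)

After 2 steps, the head is at position 0.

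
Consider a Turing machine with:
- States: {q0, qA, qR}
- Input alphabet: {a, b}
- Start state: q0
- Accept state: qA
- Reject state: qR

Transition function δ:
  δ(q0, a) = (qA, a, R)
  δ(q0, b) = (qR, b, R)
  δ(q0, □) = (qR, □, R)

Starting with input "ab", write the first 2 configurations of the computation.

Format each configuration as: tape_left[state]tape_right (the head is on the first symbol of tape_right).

Transitions applied:
Step 1: δ(q0, a) = (qA, a, R)

The first 2 configurations are:
[q0]ab ⊢ a[qA]b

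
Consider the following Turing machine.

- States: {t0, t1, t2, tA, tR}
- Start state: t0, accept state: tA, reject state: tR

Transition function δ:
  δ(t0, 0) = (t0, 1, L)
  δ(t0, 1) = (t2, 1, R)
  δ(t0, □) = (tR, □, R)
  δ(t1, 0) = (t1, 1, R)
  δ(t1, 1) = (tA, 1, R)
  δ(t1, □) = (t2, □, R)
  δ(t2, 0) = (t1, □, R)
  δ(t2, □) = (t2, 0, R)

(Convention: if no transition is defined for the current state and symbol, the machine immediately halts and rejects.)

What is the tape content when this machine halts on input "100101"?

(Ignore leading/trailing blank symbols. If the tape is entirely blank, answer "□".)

Execution trace:
Initial: [t0]100101
Step 1: δ(t0, 1) = (t2, 1, R) → 1[t2]00101
Step 2: δ(t2, 0) = (t1, □, R) → 1□[t1]0101
Step 3: δ(t1, 0) = (t1, 1, R) → 1□1[t1]101
Step 4: δ(t1, 1) = (tA, 1, R) → 1□11[tA]01

The machine reaches the accept state tA and halts.

Final tape (ignoring leading/trailing blanks): 1□1101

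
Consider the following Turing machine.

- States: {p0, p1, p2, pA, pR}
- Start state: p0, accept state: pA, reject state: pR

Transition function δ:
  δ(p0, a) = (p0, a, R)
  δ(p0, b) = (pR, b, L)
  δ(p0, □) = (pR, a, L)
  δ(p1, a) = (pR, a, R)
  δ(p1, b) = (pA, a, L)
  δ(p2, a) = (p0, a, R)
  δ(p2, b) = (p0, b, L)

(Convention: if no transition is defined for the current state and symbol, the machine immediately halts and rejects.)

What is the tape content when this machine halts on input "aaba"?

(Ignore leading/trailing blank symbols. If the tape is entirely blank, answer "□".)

Execution trace:
Initial: [p0]aaba
Step 1: δ(p0, a) = (p0, a, R) → a[p0]aba
Step 2: δ(p0, a) = (p0, a, R) → aa[p0]ba
Step 3: δ(p0, b) = (pR, b, L) → a[pR]aba

The machine reaches the reject state pR and halts.

Final tape (ignoring leading/trailing blanks): aaba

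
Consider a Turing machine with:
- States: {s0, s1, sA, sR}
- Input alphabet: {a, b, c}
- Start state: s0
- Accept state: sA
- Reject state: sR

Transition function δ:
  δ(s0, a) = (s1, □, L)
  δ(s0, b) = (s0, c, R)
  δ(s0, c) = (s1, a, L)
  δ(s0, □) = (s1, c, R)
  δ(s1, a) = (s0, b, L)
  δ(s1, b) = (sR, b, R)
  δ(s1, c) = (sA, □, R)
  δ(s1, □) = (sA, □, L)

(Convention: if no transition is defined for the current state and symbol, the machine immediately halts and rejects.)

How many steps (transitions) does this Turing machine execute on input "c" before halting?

Execution trace:
Initial: [s0]c
Step 1: δ(s0, c) = (s1, a, L) → [s1]□a
Step 2: δ(s1, □) = (sA, □, L) → [sA]□□a

The machine reaches the accept state sA and halts.

The machine executed 2 steps before halting.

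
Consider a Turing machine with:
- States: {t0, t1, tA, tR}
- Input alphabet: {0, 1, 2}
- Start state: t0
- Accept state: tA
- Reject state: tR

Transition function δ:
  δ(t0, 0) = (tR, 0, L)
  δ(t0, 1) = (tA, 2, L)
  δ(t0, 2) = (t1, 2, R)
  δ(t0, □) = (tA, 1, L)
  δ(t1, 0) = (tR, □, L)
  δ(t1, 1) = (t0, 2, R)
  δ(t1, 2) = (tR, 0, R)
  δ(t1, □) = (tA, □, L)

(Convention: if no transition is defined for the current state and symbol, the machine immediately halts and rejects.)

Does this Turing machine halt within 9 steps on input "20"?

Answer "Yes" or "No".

Execution trace:
Initial: [t0]20
Step 1: δ(t0, 2) = (t1, 2, R) → 2[t1]0
Step 2: δ(t1, 0) = (tR, □, L) → [tR]2□

The machine reaches the reject state tR and halts.
The machine halted after 2 steps (within the 9-step bound).

Answer: Yes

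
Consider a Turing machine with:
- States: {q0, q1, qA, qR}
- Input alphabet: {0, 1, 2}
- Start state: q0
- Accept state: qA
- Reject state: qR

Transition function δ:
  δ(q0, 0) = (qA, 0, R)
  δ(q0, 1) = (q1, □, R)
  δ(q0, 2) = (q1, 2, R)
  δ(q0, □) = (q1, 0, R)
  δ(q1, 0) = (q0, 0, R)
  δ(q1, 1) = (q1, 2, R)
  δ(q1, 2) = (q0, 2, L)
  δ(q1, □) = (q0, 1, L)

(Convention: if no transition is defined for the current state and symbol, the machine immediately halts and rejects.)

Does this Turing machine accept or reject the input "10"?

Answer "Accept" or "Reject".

Execution trace:
Initial: [q0]10
Step 1: δ(q0, 1) = (q1, □, R) → □[q1]0
Step 2: δ(q1, 0) = (q0, 0, R) → □0[q0]□
Step 3: δ(q0, □) = (q1, 0, R) → □00[q1]□
Step 4: δ(q1, □) = (q0, 1, L) → □0[q0]01
Step 5: δ(q0, 0) = (qA, 0, R) → □00[qA]1

The machine reaches the accept state qA and halts.

Answer: Accept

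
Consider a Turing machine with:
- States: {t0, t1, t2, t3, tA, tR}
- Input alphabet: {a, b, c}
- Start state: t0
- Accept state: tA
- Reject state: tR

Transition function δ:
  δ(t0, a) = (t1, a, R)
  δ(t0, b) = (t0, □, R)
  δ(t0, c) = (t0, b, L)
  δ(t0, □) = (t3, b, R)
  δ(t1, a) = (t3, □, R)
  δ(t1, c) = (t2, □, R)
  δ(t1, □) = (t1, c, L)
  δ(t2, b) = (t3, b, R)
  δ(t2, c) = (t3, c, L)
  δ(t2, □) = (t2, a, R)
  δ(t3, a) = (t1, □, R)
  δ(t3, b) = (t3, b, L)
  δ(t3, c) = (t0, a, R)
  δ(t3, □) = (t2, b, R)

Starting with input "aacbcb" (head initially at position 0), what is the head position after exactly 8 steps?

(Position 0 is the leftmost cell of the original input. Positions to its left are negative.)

Execution trace (head position shown):
Step 0: [t0]aacbcb  (head at position 0)
Step 1: move right → a[t1]acbcb  (head at position 1)
Step 2: move right → a□[t3]cbcb  (head at position 2)
Step 3: move right → a□a[t0]bcb  (head at position 3)
Step 4: move right → a□a□[t0]cb  (head at position 4)
Step 5: move left → a□a[t0]□bb  (head at position 3)
Step 6: move right → a□ab[t3]bb  (head at position 4)
Step 7: move left → a□a[t3]bbb  (head at position 3)
Step 8: move left → a□[t3]abbb  (head at position 2)

After 8 steps, the head is at position 2.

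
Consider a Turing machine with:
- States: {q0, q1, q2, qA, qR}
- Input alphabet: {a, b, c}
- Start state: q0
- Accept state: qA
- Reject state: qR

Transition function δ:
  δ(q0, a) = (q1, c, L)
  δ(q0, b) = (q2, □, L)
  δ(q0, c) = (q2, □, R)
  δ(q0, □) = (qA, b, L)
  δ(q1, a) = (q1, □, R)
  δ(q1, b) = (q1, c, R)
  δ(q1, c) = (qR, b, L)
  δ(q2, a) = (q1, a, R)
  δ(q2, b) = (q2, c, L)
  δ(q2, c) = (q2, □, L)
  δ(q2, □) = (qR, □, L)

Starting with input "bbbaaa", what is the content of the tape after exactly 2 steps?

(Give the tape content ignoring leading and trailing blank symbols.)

Execution trace:
Initial: [q0]bbbaaa
Step 1: δ(q0, b) = (q2, □, L) → [q2]□□bbaaa
Step 2: δ(q2, □) = (qR, □, L) → [qR]□□□bbaaa

The machine reaches the reject state qR and halts.

After 2 steps, the tape (ignoring leading/trailing blanks) is: bbaaa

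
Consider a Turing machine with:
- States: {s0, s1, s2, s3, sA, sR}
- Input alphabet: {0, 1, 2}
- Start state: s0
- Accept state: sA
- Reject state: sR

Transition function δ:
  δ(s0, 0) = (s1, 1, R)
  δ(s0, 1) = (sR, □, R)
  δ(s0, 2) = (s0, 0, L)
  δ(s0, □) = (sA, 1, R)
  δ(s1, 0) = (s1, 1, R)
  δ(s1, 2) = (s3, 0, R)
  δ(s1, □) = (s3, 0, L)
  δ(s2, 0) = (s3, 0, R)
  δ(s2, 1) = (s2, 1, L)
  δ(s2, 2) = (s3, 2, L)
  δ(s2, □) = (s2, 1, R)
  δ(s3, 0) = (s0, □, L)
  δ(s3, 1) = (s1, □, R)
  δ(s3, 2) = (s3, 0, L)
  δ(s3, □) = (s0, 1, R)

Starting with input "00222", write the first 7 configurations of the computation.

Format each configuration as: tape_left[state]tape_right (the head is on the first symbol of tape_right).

Transitions applied:
Step 1: δ(s0, 0) = (s1, 1, R)
Step 2: δ(s1, 0) = (s1, 1, R)
Step 3: δ(s1, 2) = (s3, 0, R)
Step 4: δ(s3, 2) = (s3, 0, L)
Step 5: δ(s3, 0) = (s0, □, L)
Step 6: δ(s0, 1) = (sR, □, R)

The first 7 configurations are:
[s0]00222 ⊢ 1[s1]0222 ⊢ 11[s1]222 ⊢ 110[s3]22 ⊢ 11[s3]002 ⊢ 1[s0]1□02 ⊢ 1□[sR]□02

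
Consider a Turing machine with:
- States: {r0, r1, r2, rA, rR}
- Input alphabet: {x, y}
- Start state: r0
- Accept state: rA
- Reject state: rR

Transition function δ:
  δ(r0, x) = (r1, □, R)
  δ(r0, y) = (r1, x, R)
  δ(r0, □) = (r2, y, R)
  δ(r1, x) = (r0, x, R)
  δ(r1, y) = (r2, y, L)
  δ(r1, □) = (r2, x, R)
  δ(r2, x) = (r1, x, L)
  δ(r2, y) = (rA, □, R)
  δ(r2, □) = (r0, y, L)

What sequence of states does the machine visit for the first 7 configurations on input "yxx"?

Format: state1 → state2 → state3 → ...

Execution trace:
Initial: [r0]yxx
Step 1: δ(r0, y) = (r1, x, R) → x[r1]xx
Step 2: δ(r1, x) = (r0, x, R) → xx[r0]x
Step 3: δ(r0, x) = (r1, □, R) → xx□[r1]□
Step 4: δ(r1, □) = (r2, x, R) → xx□x[r2]□
Step 5: δ(r2, □) = (r0, y, L) → xx□[r0]xy
Step 6: δ(r0, x) = (r1, □, R) → xx□□[r1]y

State sequence: r0 → r1 → r0 → r1 → r2 → r0 → r1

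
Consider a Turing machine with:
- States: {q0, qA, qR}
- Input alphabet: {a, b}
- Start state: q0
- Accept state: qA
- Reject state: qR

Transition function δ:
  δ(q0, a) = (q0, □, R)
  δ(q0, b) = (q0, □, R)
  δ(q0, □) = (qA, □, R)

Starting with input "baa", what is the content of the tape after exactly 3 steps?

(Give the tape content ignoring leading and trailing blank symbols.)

Execution trace:
Initial: [q0]baa
Step 1: δ(q0, b) = (q0, □, R) → □[q0]aa
Step 2: δ(q0, a) = (q0, □, R) → □□[q0]a
Step 3: δ(q0, a) = (q0, □, R) → □□□[q0]□

After 3 steps, the tape (ignoring leading/trailing blanks) is: □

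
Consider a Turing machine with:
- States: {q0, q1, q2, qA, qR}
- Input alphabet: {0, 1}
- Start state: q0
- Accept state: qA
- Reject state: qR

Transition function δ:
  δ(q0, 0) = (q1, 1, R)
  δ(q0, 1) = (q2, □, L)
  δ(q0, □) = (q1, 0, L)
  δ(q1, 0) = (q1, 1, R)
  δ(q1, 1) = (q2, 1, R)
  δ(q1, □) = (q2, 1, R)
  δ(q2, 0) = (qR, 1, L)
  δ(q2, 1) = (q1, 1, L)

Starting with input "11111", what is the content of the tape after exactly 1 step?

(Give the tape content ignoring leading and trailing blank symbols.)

Execution trace:
Initial: [q0]11111
Step 1: δ(q0, 1) = (q2, □, L) → [q2]□□1111

No transition is defined for δ(q2, □). By convention the machine halts and rejects.

After 1 step, the tape (ignoring leading/trailing blanks) is: 1111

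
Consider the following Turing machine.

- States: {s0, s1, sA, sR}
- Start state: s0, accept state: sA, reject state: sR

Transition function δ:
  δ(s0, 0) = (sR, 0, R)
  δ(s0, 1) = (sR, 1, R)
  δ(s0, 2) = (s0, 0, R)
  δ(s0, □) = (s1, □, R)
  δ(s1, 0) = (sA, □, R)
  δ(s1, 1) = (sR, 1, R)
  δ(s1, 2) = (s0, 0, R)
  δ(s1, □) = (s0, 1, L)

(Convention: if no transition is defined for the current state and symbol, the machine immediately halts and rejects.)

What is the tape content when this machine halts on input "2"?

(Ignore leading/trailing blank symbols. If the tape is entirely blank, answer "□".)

Execution trace:
Initial: [s0]2
Step 1: δ(s0, 2) = (s0, 0, R) → 0[s0]□
Step 2: δ(s0, □) = (s1, □, R) → 0□[s1]□
Step 3: δ(s1, □) = (s0, 1, L) → 0[s0]□1
Step 4: δ(s0, □) = (s1, □, R) → 0□[s1]1
Step 5: δ(s1, 1) = (sR, 1, R) → 0□1[sR]□

The machine reaches the reject state sR and halts.

Final tape (ignoring leading/trailing blanks): 0□1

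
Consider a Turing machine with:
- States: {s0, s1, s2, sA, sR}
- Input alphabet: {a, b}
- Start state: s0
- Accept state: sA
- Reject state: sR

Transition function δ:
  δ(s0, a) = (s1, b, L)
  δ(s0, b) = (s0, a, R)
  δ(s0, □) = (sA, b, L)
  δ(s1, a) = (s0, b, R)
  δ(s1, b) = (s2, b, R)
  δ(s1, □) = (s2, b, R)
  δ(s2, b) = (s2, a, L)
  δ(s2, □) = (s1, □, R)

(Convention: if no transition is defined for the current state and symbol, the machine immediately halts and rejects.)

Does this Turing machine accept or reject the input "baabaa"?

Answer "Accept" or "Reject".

Execution trace:
Initial: [s0]baabaa
Step 1: δ(s0, b) = (s0, a, R) → a[s0]aabaa
Step 2: δ(s0, a) = (s1, b, L) → [s1]ababaa
Step 3: δ(s1, a) = (s0, b, R) → b[s0]babaa
Step 4: δ(s0, b) = (s0, a, R) → ba[s0]abaa
Step 5: δ(s0, a) = (s1, b, L) → b[s1]abbaa
Step 6: δ(s1, a) = (s0, b, R) → bb[s0]bbaa
Step 7: δ(s0, b) = (s0, a, R) → bba[s0]baa
Step 8: δ(s0, b) = (s0, a, R) → bbaa[s0]aa
Step 9: δ(s0, a) = (s1, b, L) → bba[s1]aba
Step 10: δ(s1, a) = (s0, b, R) → bbab[s0]ba
Step 11: δ(s0, b) = (s0, a, R) → bbaba[s0]a
Step 12: δ(s0, a) = (s1, b, L) → bbab[s1]ab
Step 13: δ(s1, a) = (s0, b, R) → bbabb[s0]b
Step 14: δ(s0, b) = (s0, a, R) → bbabba[s0]□
Step 15: δ(s0, □) = (sA, b, L) → bbabb[sA]ab

The machine reaches the accept state sA and halts.

Answer: Accept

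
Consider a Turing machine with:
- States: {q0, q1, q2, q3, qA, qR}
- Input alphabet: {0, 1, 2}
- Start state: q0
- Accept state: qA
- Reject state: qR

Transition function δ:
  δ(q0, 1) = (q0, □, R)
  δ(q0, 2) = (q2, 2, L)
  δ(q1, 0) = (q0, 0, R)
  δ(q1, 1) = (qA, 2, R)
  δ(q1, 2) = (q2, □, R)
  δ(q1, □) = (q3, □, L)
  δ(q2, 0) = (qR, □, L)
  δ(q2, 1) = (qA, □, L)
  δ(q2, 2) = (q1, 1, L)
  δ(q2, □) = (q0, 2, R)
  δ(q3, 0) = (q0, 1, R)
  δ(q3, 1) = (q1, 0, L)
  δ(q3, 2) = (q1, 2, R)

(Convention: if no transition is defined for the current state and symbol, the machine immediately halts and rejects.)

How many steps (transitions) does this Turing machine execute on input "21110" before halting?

Execution trace:
Initial: [q0]21110
Step 1: δ(q0, 2) = (q2, 2, L) → [q2]□21110
Step 2: δ(q2, □) = (q0, 2, R) → 2[q0]21110
Step 3: δ(q0, 2) = (q2, 2, L) → [q2]221110
Step 4: δ(q2, 2) = (q1, 1, L) → [q1]□121110
Step 5: δ(q1, □) = (q3, □, L) → [q3]□□121110

No transition is defined for δ(q3, □). By convention the machine halts and rejects.

The machine executed 5 steps before halting.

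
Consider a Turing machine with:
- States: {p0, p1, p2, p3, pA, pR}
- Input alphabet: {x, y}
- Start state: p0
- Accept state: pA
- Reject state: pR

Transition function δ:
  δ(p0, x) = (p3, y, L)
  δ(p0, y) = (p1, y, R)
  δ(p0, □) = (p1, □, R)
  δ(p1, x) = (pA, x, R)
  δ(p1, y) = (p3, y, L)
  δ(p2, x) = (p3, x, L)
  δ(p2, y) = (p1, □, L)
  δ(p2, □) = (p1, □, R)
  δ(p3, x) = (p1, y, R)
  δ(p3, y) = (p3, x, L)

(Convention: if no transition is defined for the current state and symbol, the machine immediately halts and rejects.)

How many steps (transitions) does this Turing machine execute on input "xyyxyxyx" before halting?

Execution trace:
Initial: [p0]xyyxyxyx
Step 1: δ(p0, x) = (p3, y, L) → [p3]□yyyxyxyx

No transition is defined for δ(p3, □). By convention the machine halts and rejects.

The machine executed 1 step before halting.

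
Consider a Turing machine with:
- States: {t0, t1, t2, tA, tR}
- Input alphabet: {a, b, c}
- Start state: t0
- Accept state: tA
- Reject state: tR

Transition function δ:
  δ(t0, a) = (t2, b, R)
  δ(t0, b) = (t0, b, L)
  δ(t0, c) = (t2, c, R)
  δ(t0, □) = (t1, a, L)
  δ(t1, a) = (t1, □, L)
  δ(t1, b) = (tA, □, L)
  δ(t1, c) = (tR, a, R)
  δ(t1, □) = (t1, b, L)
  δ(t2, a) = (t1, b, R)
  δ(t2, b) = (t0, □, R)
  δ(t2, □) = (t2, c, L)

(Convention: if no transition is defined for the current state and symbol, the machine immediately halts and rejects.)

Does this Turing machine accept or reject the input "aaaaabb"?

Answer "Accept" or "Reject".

Execution trace:
Initial: [t0]aaaaabb
Step 1: δ(t0, a) = (t2, b, R) → b[t2]aaaabb
Step 2: δ(t2, a) = (t1, b, R) → bb[t1]aaabb
Step 3: δ(t1, a) = (t1, □, L) → b[t1]b□aabb
Step 4: δ(t1, b) = (tA, □, L) → [tA]b□□aabb

The machine reaches the accept state tA and halts.

Answer: Accept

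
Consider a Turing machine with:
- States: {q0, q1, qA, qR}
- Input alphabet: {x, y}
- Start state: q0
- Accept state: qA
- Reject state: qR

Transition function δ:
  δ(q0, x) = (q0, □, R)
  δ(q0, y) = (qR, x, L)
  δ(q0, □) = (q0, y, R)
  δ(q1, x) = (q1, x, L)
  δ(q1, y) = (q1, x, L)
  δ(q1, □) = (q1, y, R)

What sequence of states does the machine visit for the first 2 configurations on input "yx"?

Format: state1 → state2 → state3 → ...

Execution trace:
Initial: [q0]yx
Step 1: δ(q0, y) = (qR, x, L) → [qR]□xx

The machine reaches the reject state qR and halts.

State sequence: q0 → qR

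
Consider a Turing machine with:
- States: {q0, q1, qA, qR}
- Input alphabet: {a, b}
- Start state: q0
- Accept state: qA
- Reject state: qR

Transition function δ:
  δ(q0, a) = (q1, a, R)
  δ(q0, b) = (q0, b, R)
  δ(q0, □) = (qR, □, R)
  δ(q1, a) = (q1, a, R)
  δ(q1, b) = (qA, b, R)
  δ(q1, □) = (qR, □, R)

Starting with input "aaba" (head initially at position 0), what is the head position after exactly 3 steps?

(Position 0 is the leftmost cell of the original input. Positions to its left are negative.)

Execution trace (head position shown):
Step 0: [q0]aaba  (head at position 0)
Step 1: move right → a[q1]aba  (head at position 1)
Step 2: move right → aa[q1]ba  (head at position 2)
Step 3: move right → aab[qA]a  (head at position 3)

After 3 steps, the head is at position 3.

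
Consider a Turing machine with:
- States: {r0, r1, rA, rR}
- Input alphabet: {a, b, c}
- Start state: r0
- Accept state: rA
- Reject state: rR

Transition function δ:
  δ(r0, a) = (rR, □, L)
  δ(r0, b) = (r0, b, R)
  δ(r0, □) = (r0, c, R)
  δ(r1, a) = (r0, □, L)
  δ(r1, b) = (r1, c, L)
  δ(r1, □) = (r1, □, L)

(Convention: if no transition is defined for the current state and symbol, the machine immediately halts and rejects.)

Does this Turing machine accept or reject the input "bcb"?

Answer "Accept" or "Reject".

Execution trace:
Initial: [r0]bcb
Step 1: δ(r0, b) = (r0, b, R) → b[r0]cb

No transition is defined for δ(r0, c). By convention the machine halts and rejects.

Answer: Reject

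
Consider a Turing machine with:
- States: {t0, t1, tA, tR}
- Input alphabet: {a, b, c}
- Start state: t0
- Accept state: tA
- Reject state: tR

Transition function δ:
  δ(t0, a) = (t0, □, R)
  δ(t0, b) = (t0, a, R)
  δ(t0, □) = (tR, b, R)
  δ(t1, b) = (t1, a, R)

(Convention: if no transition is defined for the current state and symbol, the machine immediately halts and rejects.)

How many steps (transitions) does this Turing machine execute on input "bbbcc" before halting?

Execution trace:
Initial: [t0]bbbcc
Step 1: δ(t0, b) = (t0, a, R) → a[t0]bbcc
Step 2: δ(t0, b) = (t0, a, R) → aa[t0]bcc
Step 3: δ(t0, b) = (t0, a, R) → aaa[t0]cc

No transition is defined for δ(t0, c). By convention the machine halts and rejects.

The machine executed 3 steps before halting.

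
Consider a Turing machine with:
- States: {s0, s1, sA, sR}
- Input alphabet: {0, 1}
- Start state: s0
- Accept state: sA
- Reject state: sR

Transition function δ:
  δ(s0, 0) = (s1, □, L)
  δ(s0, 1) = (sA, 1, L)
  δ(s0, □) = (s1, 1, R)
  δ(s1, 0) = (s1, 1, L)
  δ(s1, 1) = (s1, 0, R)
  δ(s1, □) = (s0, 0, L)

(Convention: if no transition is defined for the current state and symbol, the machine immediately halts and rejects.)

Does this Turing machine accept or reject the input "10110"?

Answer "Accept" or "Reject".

Execution trace:
Initial: [s0]10110
Step 1: δ(s0, 1) = (sA, 1, L) → [sA]□10110

The machine reaches the accept state sA and halts.

Answer: Accept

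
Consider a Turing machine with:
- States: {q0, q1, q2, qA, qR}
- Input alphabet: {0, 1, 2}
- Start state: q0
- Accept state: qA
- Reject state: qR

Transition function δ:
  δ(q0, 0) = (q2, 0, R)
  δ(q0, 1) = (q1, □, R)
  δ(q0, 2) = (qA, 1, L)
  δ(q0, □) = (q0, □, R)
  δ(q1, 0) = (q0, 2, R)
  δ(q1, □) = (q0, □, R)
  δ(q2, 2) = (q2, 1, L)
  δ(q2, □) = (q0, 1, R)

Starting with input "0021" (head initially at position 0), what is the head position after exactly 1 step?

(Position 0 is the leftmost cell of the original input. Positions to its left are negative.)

Execution trace (head position shown):
Step 0: [q0]0021  (head at position 0)
Step 1: move right → 0[q2]021  (head at position 1)

After 1 step, the head is at position 1.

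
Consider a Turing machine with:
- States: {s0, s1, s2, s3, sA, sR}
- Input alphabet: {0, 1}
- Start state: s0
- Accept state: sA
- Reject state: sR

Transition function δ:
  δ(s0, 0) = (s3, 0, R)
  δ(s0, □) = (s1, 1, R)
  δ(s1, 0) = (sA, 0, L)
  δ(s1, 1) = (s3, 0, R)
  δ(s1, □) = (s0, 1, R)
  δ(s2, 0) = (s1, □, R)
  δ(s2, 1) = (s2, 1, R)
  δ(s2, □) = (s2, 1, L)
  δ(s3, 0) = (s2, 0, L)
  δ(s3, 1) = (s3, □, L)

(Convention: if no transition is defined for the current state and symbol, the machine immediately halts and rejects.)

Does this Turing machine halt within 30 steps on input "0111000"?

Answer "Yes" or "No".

Execution trace:
Initial: [s0]0111000
Step 1: δ(s0, 0) = (s3, 0, R) → 0[s3]111000
Step 2: δ(s3, 1) = (s3, □, L) → [s3]0□11000
Step 3: δ(s3, 0) = (s2, 0, L) → [s2]□0□11000
Step 4: δ(s2, □) = (s2, 1, L) → [s2]□10□11000
Step 5: δ(s2, □) = (s2, 1, L) → [s2]□110□11000
Step 6: δ(s2, □) = (s2, 1, L) → [s2]□1110□11000
Step 7: δ(s2, □) = (s2, 1, L) → [s2]□11110□11000
Step 8: δ(s2, □) = (s2, 1, L) → [s2]□111110□11000
Step 9: δ(s2, □) = (s2, 1, L) → [s2]□1111110□11000
Step 10: δ(s2, □) = (s2, 1, L) → [s2]□11111110□11000
Step 11: δ(s2, □) = (s2, 1, L) → [s2]□111111110□11000
Step 12: δ(s2, □) = (s2, 1, L) → [s2]□1111111110□11000
Step 13: δ(s2, □) = (s2, 1, L) → [s2]□11111111110□11000
Step 14: δ(s2, □) = (s2, 1, L) → [s2]□111111111110□11000
Step 15: δ(s2, □) = (s2, 1, L) → [s2]□1111111111110□11000
Step 16: δ(s2, □) = (s2, 1, L) → [s2]□11111111111110□11000
Step 17: δ(s2, □) = (s2, 1, L) → [s2]□111111111111110□11000
Step 18: δ(s2, □) = (s2, 1, L) → [s2]□1111111111111110□11000
Step 19: δ(s2, □) = (s2, 1, L) → [s2]□11111111111111110□11000
Step 20: δ(s2, □) = (s2, 1, L) → [s2]□111111111111111110□11000
Step 21: δ(s2, □) = (s2, 1, L) → [s2]□1111111111111111110□11000
Step 22: δ(s2, □) = (s2, 1, L) → [s2]□11111111111111111110□11000
Step 23: δ(s2, □) = (s2, 1, L) → [s2]□111111111111111111110□11000
Step 24: δ(s2, □) = (s2, 1, L) → [s2]□1111111111111111111110□11000
Step 25: δ(s2, □) = (s2, 1, L) → [s2]□11111111111111111111110□11000
Step 26: δ(s2, □) = (s2, 1, L) → [s2]□111111111111111111111110□11000
Step 27: δ(s2, □) = (s2, 1, L) → [s2]□1111111111111111111111110□11000
Step 28: δ(s2, □) = (s2, 1, L) → [s2]□11111111111111111111111110□11000
Step 29: δ(s2, □) = (s2, 1, L) → [s2]□111111111111111111111111110□11000
Step 30: δ(s2, □) = (s2, 1, L) → [s2]□1111111111111111111111111110□11000

The machine has not reached a halting state after 30 steps.
The machine did not halt within the 30-step bound.

Answer: No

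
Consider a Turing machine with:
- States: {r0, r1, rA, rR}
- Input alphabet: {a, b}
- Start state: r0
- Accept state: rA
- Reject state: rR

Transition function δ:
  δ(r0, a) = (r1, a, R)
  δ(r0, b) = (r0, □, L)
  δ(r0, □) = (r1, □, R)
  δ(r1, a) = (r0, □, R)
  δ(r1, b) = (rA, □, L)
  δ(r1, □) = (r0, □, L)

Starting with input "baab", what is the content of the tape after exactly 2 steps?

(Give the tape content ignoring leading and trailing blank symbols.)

Execution trace:
Initial: [r0]baab
Step 1: δ(r0, b) = (r0, □, L) → [r0]□□aab
Step 2: δ(r0, □) = (r1, □, R) → □[r1]□aab

After 2 steps, the tape (ignoring leading/trailing blanks) is: aab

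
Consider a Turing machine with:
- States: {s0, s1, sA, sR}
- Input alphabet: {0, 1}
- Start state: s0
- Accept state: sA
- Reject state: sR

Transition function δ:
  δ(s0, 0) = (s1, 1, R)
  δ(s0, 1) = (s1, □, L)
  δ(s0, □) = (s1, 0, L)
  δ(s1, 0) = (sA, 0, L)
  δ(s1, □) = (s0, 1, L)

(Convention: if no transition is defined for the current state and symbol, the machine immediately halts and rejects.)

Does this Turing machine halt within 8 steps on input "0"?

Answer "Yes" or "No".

Execution trace:
Initial: [s0]0
Step 1: δ(s0, 0) = (s1, 1, R) → 1[s1]□
Step 2: δ(s1, □) = (s0, 1, L) → [s0]11
Step 3: δ(s0, 1) = (s1, □, L) → [s1]□□1
Step 4: δ(s1, □) = (s0, 1, L) → [s0]□1□1
Step 5: δ(s0, □) = (s1, 0, L) → [s1]□01□1
Step 6: δ(s1, □) = (s0, 1, L) → [s0]□101□1
Step 7: δ(s0, □) = (s1, 0, L) → [s1]□0101□1
Step 8: δ(s1, □) = (s0, 1, L) → [s0]□10101□1

The machine has not reached a halting state after 8 steps.
The machine did not halt within the 8-step bound.

Answer: No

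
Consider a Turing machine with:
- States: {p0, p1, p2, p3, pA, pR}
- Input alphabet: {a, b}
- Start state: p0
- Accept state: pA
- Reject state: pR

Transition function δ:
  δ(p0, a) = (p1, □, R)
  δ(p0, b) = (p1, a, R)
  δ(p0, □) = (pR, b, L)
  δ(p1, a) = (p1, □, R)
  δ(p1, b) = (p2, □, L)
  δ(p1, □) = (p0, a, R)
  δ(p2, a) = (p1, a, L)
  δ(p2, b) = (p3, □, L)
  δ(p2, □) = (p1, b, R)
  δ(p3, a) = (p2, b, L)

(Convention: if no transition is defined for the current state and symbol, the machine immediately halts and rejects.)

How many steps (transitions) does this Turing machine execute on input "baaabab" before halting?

Execution trace:
Initial: [p0]baaabab
Step 1: δ(p0, b) = (p1, a, R) → a[p1]aaabab
Step 2: δ(p1, a) = (p1, □, R) → a□[p1]aabab
Step 3: δ(p1, a) = (p1, □, R) → a□□[p1]abab
Step 4: δ(p1, a) = (p1, □, R) → a□□□[p1]bab
Step 5: δ(p1, b) = (p2, □, L) → a□□[p2]□□ab
Step 6: δ(p2, □) = (p1, b, R) → a□□b[p1]□ab
Step 7: δ(p1, □) = (p0, a, R) → a□□ba[p0]ab
Step 8: δ(p0, a) = (p1, □, R) → a□□ba□[p1]b
Step 9: δ(p1, b) = (p2, □, L) → a□□ba[p2]□□
Step 10: δ(p2, □) = (p1, b, R) → a□□bab[p1]□
Step 11: δ(p1, □) = (p0, a, R) → a□□baba[p0]□
Step 12: δ(p0, □) = (pR, b, L) → a□□bab[pR]ab

The machine reaches the reject state pR and halts.

The machine executed 12 steps before halting.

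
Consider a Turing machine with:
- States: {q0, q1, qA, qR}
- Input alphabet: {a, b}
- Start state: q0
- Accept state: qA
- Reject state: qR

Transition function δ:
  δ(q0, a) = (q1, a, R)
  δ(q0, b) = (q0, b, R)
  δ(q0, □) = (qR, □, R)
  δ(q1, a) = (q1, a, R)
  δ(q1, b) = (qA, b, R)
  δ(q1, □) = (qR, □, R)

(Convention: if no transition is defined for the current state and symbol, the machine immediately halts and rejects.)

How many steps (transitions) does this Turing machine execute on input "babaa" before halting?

Execution trace:
Initial: [q0]babaa
Step 1: δ(q0, b) = (q0, b, R) → b[q0]abaa
Step 2: δ(q0, a) = (q1, a, R) → ba[q1]baa
Step 3: δ(q1, b) = (qA, b, R) → bab[qA]aa

The machine reaches the accept state qA and halts.

The machine executed 3 steps before halting.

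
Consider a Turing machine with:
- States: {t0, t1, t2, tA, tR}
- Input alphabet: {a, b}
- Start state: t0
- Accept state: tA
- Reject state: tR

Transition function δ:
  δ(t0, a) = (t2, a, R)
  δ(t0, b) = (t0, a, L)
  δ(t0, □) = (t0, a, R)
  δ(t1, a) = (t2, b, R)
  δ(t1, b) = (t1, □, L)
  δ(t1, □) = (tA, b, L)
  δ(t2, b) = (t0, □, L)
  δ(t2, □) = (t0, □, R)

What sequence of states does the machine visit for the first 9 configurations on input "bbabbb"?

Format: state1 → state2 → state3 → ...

Execution trace:
Initial: [t0]bbabbb
Step 1: δ(t0, b) = (t0, a, L) → [t0]□ababbb
Step 2: δ(t0, □) = (t0, a, R) → a[t0]ababbb
Step 3: δ(t0, a) = (t2, a, R) → aa[t2]babbb
Step 4: δ(t2, b) = (t0, □, L) → a[t0]a□abbb
Step 5: δ(t0, a) = (t2, a, R) → aa[t2]□abbb
Step 6: δ(t2, □) = (t0, □, R) → aa□[t0]abbb
Step 7: δ(t0, a) = (t2, a, R) → aa□a[t2]bbb
Step 8: δ(t2, b) = (t0, □, L) → aa□[t0]a□bb

State sequence: t0 → t0 → t0 → t2 → t0 → t2 → t0 → t2 → t0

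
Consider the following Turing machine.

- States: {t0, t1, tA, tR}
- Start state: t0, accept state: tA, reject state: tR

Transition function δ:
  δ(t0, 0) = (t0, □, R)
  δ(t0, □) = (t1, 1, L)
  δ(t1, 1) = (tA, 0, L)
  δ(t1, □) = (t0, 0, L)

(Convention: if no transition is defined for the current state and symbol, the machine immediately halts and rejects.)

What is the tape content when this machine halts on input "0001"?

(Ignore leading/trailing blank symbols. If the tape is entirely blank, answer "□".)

Execution trace:
Initial: [t0]0001
Step 1: δ(t0, 0) = (t0, □, R) → □[t0]001
Step 2: δ(t0, 0) = (t0, □, R) → □□[t0]01
Step 3: δ(t0, 0) = (t0, □, R) → □□□[t0]1

No transition is defined for δ(t0, 1). By convention the machine halts and rejects.

Final tape (ignoring leading/trailing blanks): 1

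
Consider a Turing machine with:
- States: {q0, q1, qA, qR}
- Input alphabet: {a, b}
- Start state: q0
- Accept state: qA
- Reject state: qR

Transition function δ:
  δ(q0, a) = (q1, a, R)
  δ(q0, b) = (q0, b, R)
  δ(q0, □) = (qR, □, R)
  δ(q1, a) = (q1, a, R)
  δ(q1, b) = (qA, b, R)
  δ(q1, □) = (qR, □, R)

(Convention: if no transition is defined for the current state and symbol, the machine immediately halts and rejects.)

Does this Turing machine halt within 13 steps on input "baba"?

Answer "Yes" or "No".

Execution trace:
Initial: [q0]baba
Step 1: δ(q0, b) = (q0, b, R) → b[q0]aba
Step 2: δ(q0, a) = (q1, a, R) → ba[q1]ba
Step 3: δ(q1, b) = (qA, b, R) → bab[qA]a

The machine reaches the accept state qA and halts.
The machine halted after 3 steps (within the 13-step bound).

Answer: Yes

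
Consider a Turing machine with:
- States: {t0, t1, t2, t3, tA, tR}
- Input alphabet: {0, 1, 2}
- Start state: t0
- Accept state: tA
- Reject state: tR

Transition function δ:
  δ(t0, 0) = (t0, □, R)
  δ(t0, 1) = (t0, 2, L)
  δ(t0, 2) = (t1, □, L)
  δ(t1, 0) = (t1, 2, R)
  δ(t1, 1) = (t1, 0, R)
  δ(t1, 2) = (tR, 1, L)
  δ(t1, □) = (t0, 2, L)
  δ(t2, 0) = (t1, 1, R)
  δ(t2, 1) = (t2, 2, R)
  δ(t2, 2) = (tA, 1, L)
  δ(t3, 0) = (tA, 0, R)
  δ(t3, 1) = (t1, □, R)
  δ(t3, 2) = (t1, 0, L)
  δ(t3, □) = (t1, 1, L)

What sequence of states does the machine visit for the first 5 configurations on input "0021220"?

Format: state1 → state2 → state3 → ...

Execution trace:
Initial: [t0]0021220
Step 1: δ(t0, 0) = (t0, □, R) → □[t0]021220
Step 2: δ(t0, 0) = (t0, □, R) → □□[t0]21220
Step 3: δ(t0, 2) = (t1, □, L) → □[t1]□□1220
Step 4: δ(t1, □) = (t0, 2, L) → [t0]□2□1220

No transition is defined for δ(t0, □). By convention the machine halts and rejects.

State sequence: t0 → t0 → t0 → t1 → t0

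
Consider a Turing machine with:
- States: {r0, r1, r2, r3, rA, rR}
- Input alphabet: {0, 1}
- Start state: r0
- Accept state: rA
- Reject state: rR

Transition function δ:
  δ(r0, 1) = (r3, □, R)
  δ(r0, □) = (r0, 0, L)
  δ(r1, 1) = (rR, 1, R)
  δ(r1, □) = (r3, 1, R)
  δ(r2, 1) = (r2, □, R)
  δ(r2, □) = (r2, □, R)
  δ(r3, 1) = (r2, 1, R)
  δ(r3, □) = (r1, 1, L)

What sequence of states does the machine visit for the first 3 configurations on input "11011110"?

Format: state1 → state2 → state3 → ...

Execution trace:
Initial: [r0]11011110
Step 1: δ(r0, 1) = (r3, □, R) → □[r3]1011110
Step 2: δ(r3, 1) = (r2, 1, R) → □1[r2]011110

No transition is defined for δ(r2, 0). By convention the machine halts and rejects.

State sequence: r0 → r3 → r2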